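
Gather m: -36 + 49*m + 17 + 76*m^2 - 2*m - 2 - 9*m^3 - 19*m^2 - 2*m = -9*m^3 + 57*m^2 + 45*m - 21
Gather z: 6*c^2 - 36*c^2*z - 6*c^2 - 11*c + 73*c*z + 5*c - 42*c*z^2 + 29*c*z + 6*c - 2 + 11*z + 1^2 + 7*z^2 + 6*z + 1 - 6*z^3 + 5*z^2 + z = -6*z^3 + z^2*(12 - 42*c) + z*(-36*c^2 + 102*c + 18)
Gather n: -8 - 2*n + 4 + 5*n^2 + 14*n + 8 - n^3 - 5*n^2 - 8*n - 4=-n^3 + 4*n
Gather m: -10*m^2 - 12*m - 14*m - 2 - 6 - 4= -10*m^2 - 26*m - 12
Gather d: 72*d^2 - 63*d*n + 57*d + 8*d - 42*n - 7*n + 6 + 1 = 72*d^2 + d*(65 - 63*n) - 49*n + 7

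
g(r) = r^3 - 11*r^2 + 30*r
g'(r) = 3*r^2 - 22*r + 30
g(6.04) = 0.25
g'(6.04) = 6.56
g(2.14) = 23.62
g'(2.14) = -3.34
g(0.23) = 6.33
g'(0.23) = 25.10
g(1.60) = 23.94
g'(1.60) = 2.48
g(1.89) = 24.16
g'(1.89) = -0.86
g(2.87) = 19.13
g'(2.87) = -8.43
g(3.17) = 16.42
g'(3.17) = -9.59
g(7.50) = 28.12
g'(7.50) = 33.75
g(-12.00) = -3672.00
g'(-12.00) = 726.00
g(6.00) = 0.00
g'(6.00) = 6.00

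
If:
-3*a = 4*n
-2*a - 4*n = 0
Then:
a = 0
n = 0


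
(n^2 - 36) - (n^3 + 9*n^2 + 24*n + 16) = -n^3 - 8*n^2 - 24*n - 52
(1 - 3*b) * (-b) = 3*b^2 - b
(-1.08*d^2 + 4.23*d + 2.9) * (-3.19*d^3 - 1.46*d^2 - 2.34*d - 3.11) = 3.4452*d^5 - 11.9169*d^4 - 12.8996*d^3 - 10.7734*d^2 - 19.9413*d - 9.019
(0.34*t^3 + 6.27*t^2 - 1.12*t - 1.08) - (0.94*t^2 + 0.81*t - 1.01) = 0.34*t^3 + 5.33*t^2 - 1.93*t - 0.0700000000000001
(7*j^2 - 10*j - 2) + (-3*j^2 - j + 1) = 4*j^2 - 11*j - 1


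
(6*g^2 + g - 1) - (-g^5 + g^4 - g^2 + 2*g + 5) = g^5 - g^4 + 7*g^2 - g - 6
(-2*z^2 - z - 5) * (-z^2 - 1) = 2*z^4 + z^3 + 7*z^2 + z + 5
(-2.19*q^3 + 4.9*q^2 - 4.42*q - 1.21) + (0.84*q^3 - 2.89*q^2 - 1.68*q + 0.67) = -1.35*q^3 + 2.01*q^2 - 6.1*q - 0.54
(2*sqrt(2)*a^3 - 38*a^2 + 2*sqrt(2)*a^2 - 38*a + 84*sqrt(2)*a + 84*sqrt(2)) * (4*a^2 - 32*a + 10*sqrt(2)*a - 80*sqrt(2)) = 8*sqrt(2)*a^5 - 112*a^4 - 56*sqrt(2)*a^4 - 108*sqrt(2)*a^3 + 784*a^3 + 308*sqrt(2)*a^2 + 2576*a^2 - 11760*a + 352*sqrt(2)*a - 13440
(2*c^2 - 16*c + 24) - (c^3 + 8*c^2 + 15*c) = -c^3 - 6*c^2 - 31*c + 24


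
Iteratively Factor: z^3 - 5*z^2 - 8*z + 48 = (z - 4)*(z^2 - z - 12) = (z - 4)*(z + 3)*(z - 4)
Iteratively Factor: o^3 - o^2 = (o - 1)*(o^2) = o*(o - 1)*(o)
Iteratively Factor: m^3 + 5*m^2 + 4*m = (m + 1)*(m^2 + 4*m) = (m + 1)*(m + 4)*(m)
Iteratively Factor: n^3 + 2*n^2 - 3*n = (n + 3)*(n^2 - n) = n*(n + 3)*(n - 1)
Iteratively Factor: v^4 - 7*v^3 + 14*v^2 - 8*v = (v - 2)*(v^3 - 5*v^2 + 4*v) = (v - 4)*(v - 2)*(v^2 - v) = (v - 4)*(v - 2)*(v - 1)*(v)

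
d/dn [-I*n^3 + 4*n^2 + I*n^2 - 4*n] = -3*I*n^2 + 2*n*(4 + I) - 4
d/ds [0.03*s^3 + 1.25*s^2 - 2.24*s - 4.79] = 0.09*s^2 + 2.5*s - 2.24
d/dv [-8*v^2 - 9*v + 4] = -16*v - 9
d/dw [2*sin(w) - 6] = 2*cos(w)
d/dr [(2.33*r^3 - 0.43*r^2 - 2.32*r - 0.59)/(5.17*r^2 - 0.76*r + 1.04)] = (12.0461*r^4 - 3.5416*r^3 + 19.5908*r^2 + 5.2062*r - 2.8612)/(26.7289*r^4 - 7.8584*r^3 + 11.3312*r^2 - 1.5808*r + 1.0816)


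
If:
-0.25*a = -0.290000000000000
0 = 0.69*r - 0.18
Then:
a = 1.16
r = 0.26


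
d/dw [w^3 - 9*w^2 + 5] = 3*w*(w - 6)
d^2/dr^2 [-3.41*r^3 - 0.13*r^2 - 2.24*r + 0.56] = -20.46*r - 0.26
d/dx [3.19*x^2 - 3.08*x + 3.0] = 6.38*x - 3.08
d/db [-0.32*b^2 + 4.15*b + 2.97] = 4.15 - 0.64*b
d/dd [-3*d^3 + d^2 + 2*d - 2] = -9*d^2 + 2*d + 2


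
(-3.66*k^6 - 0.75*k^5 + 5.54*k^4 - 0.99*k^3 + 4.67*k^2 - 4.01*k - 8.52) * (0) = 0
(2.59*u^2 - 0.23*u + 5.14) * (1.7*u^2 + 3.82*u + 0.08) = 4.403*u^4 + 9.5028*u^3 + 8.0666*u^2 + 19.6164*u + 0.4112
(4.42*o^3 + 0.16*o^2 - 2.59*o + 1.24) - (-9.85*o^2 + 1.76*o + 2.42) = 4.42*o^3 + 10.01*o^2 - 4.35*o - 1.18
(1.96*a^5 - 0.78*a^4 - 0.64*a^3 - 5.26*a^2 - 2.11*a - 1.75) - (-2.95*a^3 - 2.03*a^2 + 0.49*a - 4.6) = 1.96*a^5 - 0.78*a^4 + 2.31*a^3 - 3.23*a^2 - 2.6*a + 2.85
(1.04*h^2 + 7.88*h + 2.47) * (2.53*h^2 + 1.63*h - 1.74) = 2.6312*h^4 + 21.6316*h^3 + 17.2839*h^2 - 9.6851*h - 4.2978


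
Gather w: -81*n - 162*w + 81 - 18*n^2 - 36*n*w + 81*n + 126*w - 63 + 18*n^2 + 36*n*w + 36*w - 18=0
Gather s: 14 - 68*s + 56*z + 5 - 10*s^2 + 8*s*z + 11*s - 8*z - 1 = -10*s^2 + s*(8*z - 57) + 48*z + 18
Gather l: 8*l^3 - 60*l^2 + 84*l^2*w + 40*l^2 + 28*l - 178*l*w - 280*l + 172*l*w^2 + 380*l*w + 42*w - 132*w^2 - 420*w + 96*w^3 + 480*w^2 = 8*l^3 + l^2*(84*w - 20) + l*(172*w^2 + 202*w - 252) + 96*w^3 + 348*w^2 - 378*w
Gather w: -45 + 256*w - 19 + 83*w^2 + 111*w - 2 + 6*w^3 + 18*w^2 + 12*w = 6*w^3 + 101*w^2 + 379*w - 66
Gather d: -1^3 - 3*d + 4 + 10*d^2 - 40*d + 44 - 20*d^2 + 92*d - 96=-10*d^2 + 49*d - 49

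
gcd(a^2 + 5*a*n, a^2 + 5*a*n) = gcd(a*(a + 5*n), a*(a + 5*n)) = a^2 + 5*a*n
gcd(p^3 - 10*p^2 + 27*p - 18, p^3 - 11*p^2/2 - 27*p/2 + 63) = p^2 - 9*p + 18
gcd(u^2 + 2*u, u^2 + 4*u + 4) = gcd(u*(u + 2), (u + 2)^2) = u + 2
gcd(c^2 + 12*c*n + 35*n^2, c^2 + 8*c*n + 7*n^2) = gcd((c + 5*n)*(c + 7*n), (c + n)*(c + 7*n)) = c + 7*n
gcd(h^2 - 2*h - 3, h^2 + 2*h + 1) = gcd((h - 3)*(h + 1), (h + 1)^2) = h + 1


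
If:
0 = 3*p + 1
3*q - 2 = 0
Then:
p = -1/3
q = 2/3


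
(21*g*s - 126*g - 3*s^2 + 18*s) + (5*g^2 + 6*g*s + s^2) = 5*g^2 + 27*g*s - 126*g - 2*s^2 + 18*s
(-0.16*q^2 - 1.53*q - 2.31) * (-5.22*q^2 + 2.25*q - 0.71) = 0.8352*q^4 + 7.6266*q^3 + 8.7293*q^2 - 4.1112*q + 1.6401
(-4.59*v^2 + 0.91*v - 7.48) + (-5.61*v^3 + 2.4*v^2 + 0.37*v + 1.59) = -5.61*v^3 - 2.19*v^2 + 1.28*v - 5.89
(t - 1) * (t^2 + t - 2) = t^3 - 3*t + 2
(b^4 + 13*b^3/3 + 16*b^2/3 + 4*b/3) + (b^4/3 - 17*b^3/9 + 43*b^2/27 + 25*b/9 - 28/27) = 4*b^4/3 + 22*b^3/9 + 187*b^2/27 + 37*b/9 - 28/27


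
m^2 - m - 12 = (m - 4)*(m + 3)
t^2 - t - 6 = (t - 3)*(t + 2)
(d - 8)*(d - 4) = d^2 - 12*d + 32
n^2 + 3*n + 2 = (n + 1)*(n + 2)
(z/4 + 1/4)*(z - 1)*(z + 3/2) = z^3/4 + 3*z^2/8 - z/4 - 3/8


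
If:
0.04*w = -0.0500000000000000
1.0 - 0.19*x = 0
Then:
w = -1.25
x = 5.26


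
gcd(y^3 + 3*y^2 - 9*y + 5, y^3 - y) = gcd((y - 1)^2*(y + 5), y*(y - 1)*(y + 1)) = y - 1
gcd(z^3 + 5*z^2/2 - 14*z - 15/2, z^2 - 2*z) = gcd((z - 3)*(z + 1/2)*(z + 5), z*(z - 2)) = 1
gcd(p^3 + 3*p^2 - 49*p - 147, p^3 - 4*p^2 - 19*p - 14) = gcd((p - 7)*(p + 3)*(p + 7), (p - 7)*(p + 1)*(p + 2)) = p - 7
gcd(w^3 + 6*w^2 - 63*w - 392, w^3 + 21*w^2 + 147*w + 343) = w^2 + 14*w + 49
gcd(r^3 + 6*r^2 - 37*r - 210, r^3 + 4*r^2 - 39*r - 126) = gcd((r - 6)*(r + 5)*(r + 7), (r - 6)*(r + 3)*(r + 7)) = r^2 + r - 42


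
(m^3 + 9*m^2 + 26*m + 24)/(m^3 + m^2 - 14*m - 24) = (m + 4)/(m - 4)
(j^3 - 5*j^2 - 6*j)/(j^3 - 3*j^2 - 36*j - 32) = j*(j - 6)/(j^2 - 4*j - 32)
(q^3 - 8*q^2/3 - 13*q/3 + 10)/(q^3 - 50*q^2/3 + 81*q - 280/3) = (q^2 - q - 6)/(q^2 - 15*q + 56)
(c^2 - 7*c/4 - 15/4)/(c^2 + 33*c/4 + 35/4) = (c - 3)/(c + 7)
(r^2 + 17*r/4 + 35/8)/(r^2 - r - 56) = (r^2 + 17*r/4 + 35/8)/(r^2 - r - 56)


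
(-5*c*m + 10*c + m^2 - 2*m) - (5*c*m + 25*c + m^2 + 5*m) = -10*c*m - 15*c - 7*m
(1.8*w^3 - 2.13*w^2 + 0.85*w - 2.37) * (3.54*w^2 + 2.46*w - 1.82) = 6.372*w^5 - 3.1122*w^4 - 5.5068*w^3 - 2.4222*w^2 - 7.3772*w + 4.3134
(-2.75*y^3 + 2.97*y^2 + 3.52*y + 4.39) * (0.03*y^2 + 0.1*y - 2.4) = -0.0825*y^5 - 0.1859*y^4 + 7.0026*y^3 - 6.6443*y^2 - 8.009*y - 10.536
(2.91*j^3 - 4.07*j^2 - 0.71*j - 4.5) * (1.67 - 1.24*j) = -3.6084*j^4 + 9.9065*j^3 - 5.9165*j^2 + 4.3943*j - 7.515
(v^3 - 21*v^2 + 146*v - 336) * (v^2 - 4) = v^5 - 21*v^4 + 142*v^3 - 252*v^2 - 584*v + 1344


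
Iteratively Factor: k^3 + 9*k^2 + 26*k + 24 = (k + 2)*(k^2 + 7*k + 12) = (k + 2)*(k + 3)*(k + 4)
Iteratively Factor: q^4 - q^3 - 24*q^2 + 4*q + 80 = (q + 4)*(q^3 - 5*q^2 - 4*q + 20) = (q - 2)*(q + 4)*(q^2 - 3*q - 10) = (q - 5)*(q - 2)*(q + 4)*(q + 2)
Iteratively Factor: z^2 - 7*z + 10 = (z - 5)*(z - 2)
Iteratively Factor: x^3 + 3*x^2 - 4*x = (x + 4)*(x^2 - x) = x*(x + 4)*(x - 1)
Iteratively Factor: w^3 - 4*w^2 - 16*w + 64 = (w - 4)*(w^2 - 16) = (w - 4)*(w + 4)*(w - 4)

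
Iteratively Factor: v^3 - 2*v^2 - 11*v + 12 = (v - 1)*(v^2 - v - 12) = (v - 1)*(v + 3)*(v - 4)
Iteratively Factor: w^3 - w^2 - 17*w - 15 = (w - 5)*(w^2 + 4*w + 3) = (w - 5)*(w + 3)*(w + 1)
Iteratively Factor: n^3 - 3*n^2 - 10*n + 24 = (n + 3)*(n^2 - 6*n + 8) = (n - 2)*(n + 3)*(n - 4)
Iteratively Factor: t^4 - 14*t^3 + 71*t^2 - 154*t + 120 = (t - 3)*(t^3 - 11*t^2 + 38*t - 40) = (t - 3)*(t - 2)*(t^2 - 9*t + 20) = (t - 4)*(t - 3)*(t - 2)*(t - 5)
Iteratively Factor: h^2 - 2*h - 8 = (h - 4)*(h + 2)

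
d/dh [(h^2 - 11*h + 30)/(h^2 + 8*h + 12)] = (19*h^2 - 36*h - 372)/(h^4 + 16*h^3 + 88*h^2 + 192*h + 144)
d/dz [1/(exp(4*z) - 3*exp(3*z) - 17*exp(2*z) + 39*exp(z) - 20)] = (-4*exp(3*z) + 9*exp(2*z) + 34*exp(z) - 39)*exp(z)/(-exp(4*z) + 3*exp(3*z) + 17*exp(2*z) - 39*exp(z) + 20)^2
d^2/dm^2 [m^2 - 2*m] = 2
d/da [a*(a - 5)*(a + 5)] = 3*a^2 - 25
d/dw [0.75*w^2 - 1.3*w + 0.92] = 1.5*w - 1.3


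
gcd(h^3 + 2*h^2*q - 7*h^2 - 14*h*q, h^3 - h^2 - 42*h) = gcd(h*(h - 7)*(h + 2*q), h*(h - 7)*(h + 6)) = h^2 - 7*h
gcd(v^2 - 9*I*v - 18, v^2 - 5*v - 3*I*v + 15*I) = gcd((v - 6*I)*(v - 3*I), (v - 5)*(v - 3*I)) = v - 3*I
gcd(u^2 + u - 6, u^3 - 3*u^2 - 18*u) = u + 3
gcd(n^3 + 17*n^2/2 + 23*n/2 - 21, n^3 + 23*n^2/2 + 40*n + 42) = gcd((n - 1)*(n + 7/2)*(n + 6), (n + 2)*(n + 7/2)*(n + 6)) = n^2 + 19*n/2 + 21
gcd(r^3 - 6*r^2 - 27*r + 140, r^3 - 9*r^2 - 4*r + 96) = r - 4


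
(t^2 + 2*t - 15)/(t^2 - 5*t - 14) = (-t^2 - 2*t + 15)/(-t^2 + 5*t + 14)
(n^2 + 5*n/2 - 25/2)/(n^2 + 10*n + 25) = (n - 5/2)/(n + 5)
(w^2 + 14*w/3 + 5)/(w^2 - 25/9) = 3*(w + 3)/(3*w - 5)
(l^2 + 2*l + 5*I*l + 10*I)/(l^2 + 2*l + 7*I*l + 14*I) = (l + 5*I)/(l + 7*I)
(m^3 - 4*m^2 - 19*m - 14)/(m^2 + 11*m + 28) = (m^3 - 4*m^2 - 19*m - 14)/(m^2 + 11*m + 28)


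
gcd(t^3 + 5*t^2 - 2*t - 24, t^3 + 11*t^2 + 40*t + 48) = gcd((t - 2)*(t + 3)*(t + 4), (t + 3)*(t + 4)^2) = t^2 + 7*t + 12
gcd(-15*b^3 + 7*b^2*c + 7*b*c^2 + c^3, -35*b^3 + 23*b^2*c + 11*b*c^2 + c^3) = 5*b^2 - 4*b*c - c^2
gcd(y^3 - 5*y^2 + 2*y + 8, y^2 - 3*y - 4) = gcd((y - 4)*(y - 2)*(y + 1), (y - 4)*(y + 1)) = y^2 - 3*y - 4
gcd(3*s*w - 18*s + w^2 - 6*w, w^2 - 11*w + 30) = w - 6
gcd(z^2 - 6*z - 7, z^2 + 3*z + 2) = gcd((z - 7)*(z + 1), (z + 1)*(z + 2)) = z + 1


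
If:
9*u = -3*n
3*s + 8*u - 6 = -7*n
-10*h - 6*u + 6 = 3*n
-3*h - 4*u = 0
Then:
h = 24/49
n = 54/49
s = 20/49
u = -18/49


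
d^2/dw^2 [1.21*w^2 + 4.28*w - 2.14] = 2.42000000000000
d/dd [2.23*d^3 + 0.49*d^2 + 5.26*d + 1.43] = 6.69*d^2 + 0.98*d + 5.26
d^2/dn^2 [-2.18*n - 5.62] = 0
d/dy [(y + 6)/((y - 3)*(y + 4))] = (-y^2 - 12*y - 18)/(y^4 + 2*y^3 - 23*y^2 - 24*y + 144)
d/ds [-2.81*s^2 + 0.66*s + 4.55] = 0.66 - 5.62*s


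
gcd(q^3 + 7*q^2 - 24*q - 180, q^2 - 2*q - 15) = q - 5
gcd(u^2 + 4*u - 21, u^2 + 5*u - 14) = u + 7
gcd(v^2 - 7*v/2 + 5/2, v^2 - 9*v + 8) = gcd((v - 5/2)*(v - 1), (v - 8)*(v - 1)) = v - 1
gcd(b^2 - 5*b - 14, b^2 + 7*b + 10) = b + 2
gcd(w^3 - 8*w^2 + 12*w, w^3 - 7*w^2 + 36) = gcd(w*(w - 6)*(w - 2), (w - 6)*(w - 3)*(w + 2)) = w - 6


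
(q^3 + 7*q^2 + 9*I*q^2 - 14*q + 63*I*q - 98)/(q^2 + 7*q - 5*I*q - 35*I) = (q^2 + 9*I*q - 14)/(q - 5*I)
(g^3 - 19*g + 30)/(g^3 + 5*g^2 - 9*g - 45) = (g - 2)/(g + 3)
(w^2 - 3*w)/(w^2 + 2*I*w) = (w - 3)/(w + 2*I)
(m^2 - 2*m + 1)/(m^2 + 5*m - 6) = (m - 1)/(m + 6)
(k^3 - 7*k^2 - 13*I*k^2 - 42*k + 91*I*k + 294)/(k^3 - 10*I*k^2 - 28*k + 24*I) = (k^2 - 7*k*(1 + I) + 49*I)/(k^2 - 4*I*k - 4)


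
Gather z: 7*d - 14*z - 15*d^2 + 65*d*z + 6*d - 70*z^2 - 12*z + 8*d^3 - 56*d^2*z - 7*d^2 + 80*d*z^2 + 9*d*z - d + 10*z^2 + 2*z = 8*d^3 - 22*d^2 + 12*d + z^2*(80*d - 60) + z*(-56*d^2 + 74*d - 24)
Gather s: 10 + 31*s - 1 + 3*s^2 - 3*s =3*s^2 + 28*s + 9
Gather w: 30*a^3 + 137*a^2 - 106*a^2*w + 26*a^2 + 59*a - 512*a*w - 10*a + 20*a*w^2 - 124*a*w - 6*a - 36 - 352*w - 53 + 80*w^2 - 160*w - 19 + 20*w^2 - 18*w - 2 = 30*a^3 + 163*a^2 + 43*a + w^2*(20*a + 100) + w*(-106*a^2 - 636*a - 530) - 110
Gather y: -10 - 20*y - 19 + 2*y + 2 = -18*y - 27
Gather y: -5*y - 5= -5*y - 5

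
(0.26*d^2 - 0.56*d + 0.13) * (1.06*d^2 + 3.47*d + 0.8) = 0.2756*d^4 + 0.3086*d^3 - 1.5974*d^2 + 0.00309999999999999*d + 0.104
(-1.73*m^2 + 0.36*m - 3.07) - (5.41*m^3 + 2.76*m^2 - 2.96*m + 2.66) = -5.41*m^3 - 4.49*m^2 + 3.32*m - 5.73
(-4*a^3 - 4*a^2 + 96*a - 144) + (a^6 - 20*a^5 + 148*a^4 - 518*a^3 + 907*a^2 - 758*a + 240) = a^6 - 20*a^5 + 148*a^4 - 522*a^3 + 903*a^2 - 662*a + 96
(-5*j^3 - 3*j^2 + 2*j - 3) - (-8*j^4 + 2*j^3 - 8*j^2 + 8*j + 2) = 8*j^4 - 7*j^3 + 5*j^2 - 6*j - 5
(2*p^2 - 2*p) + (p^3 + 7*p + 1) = p^3 + 2*p^2 + 5*p + 1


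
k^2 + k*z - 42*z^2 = (k - 6*z)*(k + 7*z)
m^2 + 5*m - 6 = (m - 1)*(m + 6)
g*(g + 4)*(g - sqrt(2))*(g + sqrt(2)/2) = g^4 - sqrt(2)*g^3/2 + 4*g^3 - 2*sqrt(2)*g^2 - g^2 - 4*g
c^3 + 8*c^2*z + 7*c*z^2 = c*(c + z)*(c + 7*z)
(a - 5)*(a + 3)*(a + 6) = a^3 + 4*a^2 - 27*a - 90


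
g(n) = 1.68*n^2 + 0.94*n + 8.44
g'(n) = 3.36*n + 0.94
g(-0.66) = 8.55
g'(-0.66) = -1.28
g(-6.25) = 68.19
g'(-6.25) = -20.06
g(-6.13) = 65.81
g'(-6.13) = -19.66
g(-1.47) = 10.69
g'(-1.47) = -4.00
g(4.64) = 48.97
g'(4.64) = 16.53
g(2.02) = 17.19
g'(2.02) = 7.73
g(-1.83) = 12.35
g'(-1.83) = -5.21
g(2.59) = 22.14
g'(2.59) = 9.64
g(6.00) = 74.56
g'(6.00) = 21.10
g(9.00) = 152.98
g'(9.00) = 31.18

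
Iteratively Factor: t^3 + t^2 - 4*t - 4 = (t + 1)*(t^2 - 4) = (t + 1)*(t + 2)*(t - 2)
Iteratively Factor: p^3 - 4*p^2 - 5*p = (p + 1)*(p^2 - 5*p) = (p - 5)*(p + 1)*(p)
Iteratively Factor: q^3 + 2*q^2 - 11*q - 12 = (q + 4)*(q^2 - 2*q - 3) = (q - 3)*(q + 4)*(q + 1)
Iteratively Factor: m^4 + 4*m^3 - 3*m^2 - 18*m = (m + 3)*(m^3 + m^2 - 6*m) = (m + 3)^2*(m^2 - 2*m) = m*(m + 3)^2*(m - 2)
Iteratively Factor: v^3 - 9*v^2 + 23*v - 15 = (v - 5)*(v^2 - 4*v + 3) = (v - 5)*(v - 3)*(v - 1)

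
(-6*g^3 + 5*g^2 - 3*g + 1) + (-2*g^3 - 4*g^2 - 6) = -8*g^3 + g^2 - 3*g - 5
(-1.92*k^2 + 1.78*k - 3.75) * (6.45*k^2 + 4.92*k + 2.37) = -12.384*k^4 + 2.0346*k^3 - 19.9803*k^2 - 14.2314*k - 8.8875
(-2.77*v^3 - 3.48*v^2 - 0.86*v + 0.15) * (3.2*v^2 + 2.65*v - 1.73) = -8.864*v^5 - 18.4765*v^4 - 7.1819*v^3 + 4.2214*v^2 + 1.8853*v - 0.2595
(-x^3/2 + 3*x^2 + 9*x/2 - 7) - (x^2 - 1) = -x^3/2 + 2*x^2 + 9*x/2 - 6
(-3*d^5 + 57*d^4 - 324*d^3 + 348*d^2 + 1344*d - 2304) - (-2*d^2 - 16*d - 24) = -3*d^5 + 57*d^4 - 324*d^3 + 350*d^2 + 1360*d - 2280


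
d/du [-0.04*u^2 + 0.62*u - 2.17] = 0.62 - 0.08*u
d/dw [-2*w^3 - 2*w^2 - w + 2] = -6*w^2 - 4*w - 1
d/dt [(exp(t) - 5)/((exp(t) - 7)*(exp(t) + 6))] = (-exp(2*t) + 10*exp(t) - 47)*exp(t)/(exp(4*t) - 2*exp(3*t) - 83*exp(2*t) + 84*exp(t) + 1764)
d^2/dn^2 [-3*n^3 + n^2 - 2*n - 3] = 2 - 18*n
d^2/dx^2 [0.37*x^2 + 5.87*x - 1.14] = 0.740000000000000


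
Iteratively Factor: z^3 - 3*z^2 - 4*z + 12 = (z - 3)*(z^2 - 4) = (z - 3)*(z + 2)*(z - 2)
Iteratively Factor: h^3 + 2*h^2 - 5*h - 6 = (h + 1)*(h^2 + h - 6) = (h - 2)*(h + 1)*(h + 3)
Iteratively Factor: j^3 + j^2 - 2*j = (j - 1)*(j^2 + 2*j) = j*(j - 1)*(j + 2)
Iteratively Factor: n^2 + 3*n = (n)*(n + 3)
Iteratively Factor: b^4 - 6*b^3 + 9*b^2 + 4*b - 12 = (b - 3)*(b^3 - 3*b^2 + 4) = (b - 3)*(b - 2)*(b^2 - b - 2) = (b - 3)*(b - 2)^2*(b + 1)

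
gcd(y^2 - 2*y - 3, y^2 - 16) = 1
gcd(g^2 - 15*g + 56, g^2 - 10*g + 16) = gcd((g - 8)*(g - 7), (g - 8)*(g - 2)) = g - 8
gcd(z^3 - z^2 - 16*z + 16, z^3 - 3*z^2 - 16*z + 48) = z^2 - 16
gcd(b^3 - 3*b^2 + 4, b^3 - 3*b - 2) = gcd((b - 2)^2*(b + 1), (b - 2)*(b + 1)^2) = b^2 - b - 2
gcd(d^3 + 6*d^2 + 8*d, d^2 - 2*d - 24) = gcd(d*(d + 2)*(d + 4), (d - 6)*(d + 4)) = d + 4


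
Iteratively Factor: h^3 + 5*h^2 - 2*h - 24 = (h + 4)*(h^2 + h - 6) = (h - 2)*(h + 4)*(h + 3)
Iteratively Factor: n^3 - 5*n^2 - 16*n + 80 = (n - 4)*(n^2 - n - 20) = (n - 5)*(n - 4)*(n + 4)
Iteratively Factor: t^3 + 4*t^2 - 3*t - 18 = (t + 3)*(t^2 + t - 6) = (t + 3)^2*(t - 2)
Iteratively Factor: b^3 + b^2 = (b)*(b^2 + b) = b*(b + 1)*(b)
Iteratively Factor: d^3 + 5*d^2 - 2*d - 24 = (d - 2)*(d^2 + 7*d + 12) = (d - 2)*(d + 3)*(d + 4)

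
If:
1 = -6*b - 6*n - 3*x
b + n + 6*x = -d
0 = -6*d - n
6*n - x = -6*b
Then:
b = 221/24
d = 37/24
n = -37/4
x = -1/4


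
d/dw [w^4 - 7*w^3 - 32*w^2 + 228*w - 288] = 4*w^3 - 21*w^2 - 64*w + 228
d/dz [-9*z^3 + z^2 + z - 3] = -27*z^2 + 2*z + 1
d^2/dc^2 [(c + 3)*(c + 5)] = 2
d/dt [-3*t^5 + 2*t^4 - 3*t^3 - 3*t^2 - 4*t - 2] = -15*t^4 + 8*t^3 - 9*t^2 - 6*t - 4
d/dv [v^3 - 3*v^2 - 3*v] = 3*v^2 - 6*v - 3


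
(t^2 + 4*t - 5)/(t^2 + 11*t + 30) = (t - 1)/(t + 6)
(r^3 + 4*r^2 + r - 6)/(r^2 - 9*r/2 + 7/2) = 2*(r^2 + 5*r + 6)/(2*r - 7)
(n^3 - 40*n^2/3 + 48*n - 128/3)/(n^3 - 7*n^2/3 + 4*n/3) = (n^2 - 12*n + 32)/(n*(n - 1))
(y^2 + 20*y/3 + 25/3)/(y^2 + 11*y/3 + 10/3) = (y + 5)/(y + 2)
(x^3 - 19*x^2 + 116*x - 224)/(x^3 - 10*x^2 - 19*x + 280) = (x - 4)/(x + 5)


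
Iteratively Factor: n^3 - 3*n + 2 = (n - 1)*(n^2 + n - 2) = (n - 1)*(n + 2)*(n - 1)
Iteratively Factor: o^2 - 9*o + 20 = (o - 5)*(o - 4)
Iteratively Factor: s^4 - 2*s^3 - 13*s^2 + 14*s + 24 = (s + 1)*(s^3 - 3*s^2 - 10*s + 24) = (s - 2)*(s + 1)*(s^2 - s - 12) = (s - 4)*(s - 2)*(s + 1)*(s + 3)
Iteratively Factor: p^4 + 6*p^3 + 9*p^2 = (p)*(p^3 + 6*p^2 + 9*p) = p*(p + 3)*(p^2 + 3*p) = p^2*(p + 3)*(p + 3)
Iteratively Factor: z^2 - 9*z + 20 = (z - 4)*(z - 5)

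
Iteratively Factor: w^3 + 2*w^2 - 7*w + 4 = (w - 1)*(w^2 + 3*w - 4) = (w - 1)*(w + 4)*(w - 1)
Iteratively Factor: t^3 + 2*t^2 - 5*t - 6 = (t + 1)*(t^2 + t - 6) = (t + 1)*(t + 3)*(t - 2)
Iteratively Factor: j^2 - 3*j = (j - 3)*(j)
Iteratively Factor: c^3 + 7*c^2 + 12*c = (c + 4)*(c^2 + 3*c) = (c + 3)*(c + 4)*(c)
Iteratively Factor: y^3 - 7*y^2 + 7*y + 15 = (y + 1)*(y^2 - 8*y + 15) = (y - 5)*(y + 1)*(y - 3)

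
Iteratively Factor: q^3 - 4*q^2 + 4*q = (q)*(q^2 - 4*q + 4) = q*(q - 2)*(q - 2)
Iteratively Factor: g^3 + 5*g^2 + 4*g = (g + 1)*(g^2 + 4*g) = g*(g + 1)*(g + 4)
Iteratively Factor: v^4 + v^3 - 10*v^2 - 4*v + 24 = (v - 2)*(v^3 + 3*v^2 - 4*v - 12) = (v - 2)*(v + 3)*(v^2 - 4) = (v - 2)^2*(v + 3)*(v + 2)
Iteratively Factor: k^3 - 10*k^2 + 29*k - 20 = (k - 4)*(k^2 - 6*k + 5) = (k - 5)*(k - 4)*(k - 1)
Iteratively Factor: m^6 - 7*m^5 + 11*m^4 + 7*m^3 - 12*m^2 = (m + 1)*(m^5 - 8*m^4 + 19*m^3 - 12*m^2) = m*(m + 1)*(m^4 - 8*m^3 + 19*m^2 - 12*m) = m*(m - 1)*(m + 1)*(m^3 - 7*m^2 + 12*m) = m*(m - 3)*(m - 1)*(m + 1)*(m^2 - 4*m) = m*(m - 4)*(m - 3)*(m - 1)*(m + 1)*(m)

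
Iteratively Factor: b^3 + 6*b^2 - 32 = (b + 4)*(b^2 + 2*b - 8) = (b - 2)*(b + 4)*(b + 4)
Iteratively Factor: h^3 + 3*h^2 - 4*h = (h + 4)*(h^2 - h) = h*(h + 4)*(h - 1)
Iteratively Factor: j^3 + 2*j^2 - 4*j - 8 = (j + 2)*(j^2 - 4) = (j + 2)^2*(j - 2)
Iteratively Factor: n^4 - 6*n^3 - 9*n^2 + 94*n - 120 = (n - 5)*(n^3 - n^2 - 14*n + 24) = (n - 5)*(n + 4)*(n^2 - 5*n + 6) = (n - 5)*(n - 2)*(n + 4)*(n - 3)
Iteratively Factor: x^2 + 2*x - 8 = (x - 2)*(x + 4)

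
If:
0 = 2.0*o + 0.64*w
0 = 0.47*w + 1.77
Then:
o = 1.21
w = -3.77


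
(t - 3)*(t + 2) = t^2 - t - 6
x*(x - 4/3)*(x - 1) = x^3 - 7*x^2/3 + 4*x/3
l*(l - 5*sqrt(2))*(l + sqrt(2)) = l^3 - 4*sqrt(2)*l^2 - 10*l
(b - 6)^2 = b^2 - 12*b + 36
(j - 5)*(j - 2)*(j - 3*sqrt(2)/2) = j^3 - 7*j^2 - 3*sqrt(2)*j^2/2 + 10*j + 21*sqrt(2)*j/2 - 15*sqrt(2)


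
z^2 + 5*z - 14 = (z - 2)*(z + 7)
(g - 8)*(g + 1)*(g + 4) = g^3 - 3*g^2 - 36*g - 32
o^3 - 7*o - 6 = (o - 3)*(o + 1)*(o + 2)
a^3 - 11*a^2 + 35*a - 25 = (a - 5)^2*(a - 1)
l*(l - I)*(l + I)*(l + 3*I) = l^4 + 3*I*l^3 + l^2 + 3*I*l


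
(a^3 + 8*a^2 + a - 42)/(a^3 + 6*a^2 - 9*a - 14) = (a + 3)/(a + 1)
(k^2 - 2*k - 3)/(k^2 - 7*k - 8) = (k - 3)/(k - 8)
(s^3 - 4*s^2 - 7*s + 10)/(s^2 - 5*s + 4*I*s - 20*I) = (s^2 + s - 2)/(s + 4*I)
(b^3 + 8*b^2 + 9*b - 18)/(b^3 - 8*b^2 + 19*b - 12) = (b^2 + 9*b + 18)/(b^2 - 7*b + 12)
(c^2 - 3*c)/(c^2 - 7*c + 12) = c/(c - 4)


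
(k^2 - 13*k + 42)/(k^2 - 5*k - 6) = (k - 7)/(k + 1)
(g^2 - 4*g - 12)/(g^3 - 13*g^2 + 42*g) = (g + 2)/(g*(g - 7))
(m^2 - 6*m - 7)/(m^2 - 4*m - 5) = (m - 7)/(m - 5)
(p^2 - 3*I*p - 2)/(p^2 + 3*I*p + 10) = (p - I)/(p + 5*I)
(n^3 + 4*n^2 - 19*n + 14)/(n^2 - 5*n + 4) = (n^2 + 5*n - 14)/(n - 4)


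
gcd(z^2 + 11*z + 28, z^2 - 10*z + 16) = 1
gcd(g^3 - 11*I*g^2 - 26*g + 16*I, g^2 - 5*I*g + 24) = g - 8*I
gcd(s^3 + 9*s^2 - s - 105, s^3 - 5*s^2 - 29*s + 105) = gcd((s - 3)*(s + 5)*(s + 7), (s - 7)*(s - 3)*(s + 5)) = s^2 + 2*s - 15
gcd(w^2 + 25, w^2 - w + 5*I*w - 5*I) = w + 5*I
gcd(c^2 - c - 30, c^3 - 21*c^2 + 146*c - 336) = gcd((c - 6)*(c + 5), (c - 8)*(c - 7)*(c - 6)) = c - 6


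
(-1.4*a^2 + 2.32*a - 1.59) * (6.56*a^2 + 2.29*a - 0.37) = -9.184*a^4 + 12.0132*a^3 - 4.5996*a^2 - 4.4995*a + 0.5883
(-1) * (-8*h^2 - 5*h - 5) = 8*h^2 + 5*h + 5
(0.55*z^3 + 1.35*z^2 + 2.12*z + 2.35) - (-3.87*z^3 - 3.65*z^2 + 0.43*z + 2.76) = 4.42*z^3 + 5.0*z^2 + 1.69*z - 0.41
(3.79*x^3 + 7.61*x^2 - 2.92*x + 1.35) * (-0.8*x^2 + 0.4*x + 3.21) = -3.032*x^5 - 4.572*x^4 + 17.5459*x^3 + 22.1801*x^2 - 8.8332*x + 4.3335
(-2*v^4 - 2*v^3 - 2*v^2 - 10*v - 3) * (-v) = 2*v^5 + 2*v^4 + 2*v^3 + 10*v^2 + 3*v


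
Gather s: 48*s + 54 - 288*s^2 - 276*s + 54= -288*s^2 - 228*s + 108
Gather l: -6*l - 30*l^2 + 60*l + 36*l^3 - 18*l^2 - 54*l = 36*l^3 - 48*l^2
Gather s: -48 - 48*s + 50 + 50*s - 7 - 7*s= -5*s - 5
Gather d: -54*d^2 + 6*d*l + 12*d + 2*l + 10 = -54*d^2 + d*(6*l + 12) + 2*l + 10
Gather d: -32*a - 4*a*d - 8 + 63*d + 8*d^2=-32*a + 8*d^2 + d*(63 - 4*a) - 8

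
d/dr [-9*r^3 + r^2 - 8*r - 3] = -27*r^2 + 2*r - 8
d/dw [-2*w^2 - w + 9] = -4*w - 1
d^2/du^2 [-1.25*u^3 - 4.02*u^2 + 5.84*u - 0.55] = -7.5*u - 8.04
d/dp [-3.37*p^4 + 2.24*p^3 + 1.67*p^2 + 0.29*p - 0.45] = -13.48*p^3 + 6.72*p^2 + 3.34*p + 0.29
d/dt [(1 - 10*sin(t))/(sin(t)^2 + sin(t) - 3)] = (10*sin(t)^2 - 2*sin(t) + 29)*cos(t)/(sin(t)^2 + sin(t) - 3)^2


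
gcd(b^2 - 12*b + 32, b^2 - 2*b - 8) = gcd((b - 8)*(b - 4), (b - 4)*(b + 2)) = b - 4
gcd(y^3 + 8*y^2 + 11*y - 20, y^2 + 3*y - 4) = y^2 + 3*y - 4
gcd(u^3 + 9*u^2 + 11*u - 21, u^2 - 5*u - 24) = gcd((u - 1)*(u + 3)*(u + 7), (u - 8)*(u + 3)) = u + 3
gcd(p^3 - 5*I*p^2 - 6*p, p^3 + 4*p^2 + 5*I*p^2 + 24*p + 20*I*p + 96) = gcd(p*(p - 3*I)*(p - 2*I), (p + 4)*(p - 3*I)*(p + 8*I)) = p - 3*I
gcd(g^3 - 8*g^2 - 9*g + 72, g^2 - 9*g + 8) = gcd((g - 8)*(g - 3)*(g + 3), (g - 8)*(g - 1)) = g - 8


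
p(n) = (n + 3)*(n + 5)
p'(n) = 2*n + 8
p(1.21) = 26.14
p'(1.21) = 10.42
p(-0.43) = 11.74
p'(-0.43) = 7.14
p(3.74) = 58.91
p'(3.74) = 15.48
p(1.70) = 31.49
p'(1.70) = 11.40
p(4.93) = 78.74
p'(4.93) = 17.86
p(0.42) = 18.54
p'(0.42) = 8.84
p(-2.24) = 2.10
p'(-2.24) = 3.52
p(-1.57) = 4.90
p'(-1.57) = 4.86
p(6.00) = 99.00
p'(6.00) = 20.00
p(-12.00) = 63.00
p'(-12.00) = -16.00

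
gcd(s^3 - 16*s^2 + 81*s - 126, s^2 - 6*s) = s - 6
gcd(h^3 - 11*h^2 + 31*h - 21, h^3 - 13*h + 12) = h^2 - 4*h + 3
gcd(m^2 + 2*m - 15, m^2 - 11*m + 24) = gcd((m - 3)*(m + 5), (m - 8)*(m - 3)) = m - 3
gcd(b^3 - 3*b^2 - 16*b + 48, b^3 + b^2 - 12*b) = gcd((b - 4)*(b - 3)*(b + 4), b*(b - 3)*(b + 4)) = b^2 + b - 12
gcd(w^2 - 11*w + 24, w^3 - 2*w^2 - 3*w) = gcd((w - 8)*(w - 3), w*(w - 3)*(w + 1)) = w - 3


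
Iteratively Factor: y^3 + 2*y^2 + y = (y + 1)*(y^2 + y) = (y + 1)^2*(y)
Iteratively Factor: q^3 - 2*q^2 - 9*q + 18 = (q - 2)*(q^2 - 9) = (q - 3)*(q - 2)*(q + 3)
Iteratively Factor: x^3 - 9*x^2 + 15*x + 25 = (x - 5)*(x^2 - 4*x - 5) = (x - 5)*(x + 1)*(x - 5)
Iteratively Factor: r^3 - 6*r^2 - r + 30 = (r + 2)*(r^2 - 8*r + 15) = (r - 5)*(r + 2)*(r - 3)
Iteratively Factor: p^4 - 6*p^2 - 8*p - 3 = (p + 1)*(p^3 - p^2 - 5*p - 3) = (p + 1)^2*(p^2 - 2*p - 3) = (p - 3)*(p + 1)^2*(p + 1)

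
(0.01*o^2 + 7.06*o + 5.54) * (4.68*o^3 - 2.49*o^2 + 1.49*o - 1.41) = 0.0468*o^5 + 33.0159*o^4 + 8.3627*o^3 - 3.2893*o^2 - 1.7*o - 7.8114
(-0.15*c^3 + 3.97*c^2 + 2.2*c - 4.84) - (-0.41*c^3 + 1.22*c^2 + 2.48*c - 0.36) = 0.26*c^3 + 2.75*c^2 - 0.28*c - 4.48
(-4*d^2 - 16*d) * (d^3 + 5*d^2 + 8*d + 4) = -4*d^5 - 36*d^4 - 112*d^3 - 144*d^2 - 64*d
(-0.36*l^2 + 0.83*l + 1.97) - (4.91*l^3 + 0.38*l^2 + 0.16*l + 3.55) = -4.91*l^3 - 0.74*l^2 + 0.67*l - 1.58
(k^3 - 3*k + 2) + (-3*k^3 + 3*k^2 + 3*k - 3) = -2*k^3 + 3*k^2 - 1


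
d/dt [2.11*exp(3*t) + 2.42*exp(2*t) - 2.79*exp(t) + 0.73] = (6.33*exp(2*t) + 4.84*exp(t) - 2.79)*exp(t)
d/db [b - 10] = 1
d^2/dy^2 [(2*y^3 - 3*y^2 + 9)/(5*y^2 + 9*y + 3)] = 6*(89*y^3 + 324*y^2 + 423*y + 189)/(125*y^6 + 675*y^5 + 1440*y^4 + 1539*y^3 + 864*y^2 + 243*y + 27)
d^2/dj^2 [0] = 0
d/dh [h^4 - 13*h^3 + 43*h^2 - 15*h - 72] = 4*h^3 - 39*h^2 + 86*h - 15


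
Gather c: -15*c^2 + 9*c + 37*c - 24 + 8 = -15*c^2 + 46*c - 16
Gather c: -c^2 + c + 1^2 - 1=-c^2 + c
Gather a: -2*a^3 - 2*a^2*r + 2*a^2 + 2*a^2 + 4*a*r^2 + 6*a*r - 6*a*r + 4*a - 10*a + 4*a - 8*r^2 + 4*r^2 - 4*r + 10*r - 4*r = -2*a^3 + a^2*(4 - 2*r) + a*(4*r^2 - 2) - 4*r^2 + 2*r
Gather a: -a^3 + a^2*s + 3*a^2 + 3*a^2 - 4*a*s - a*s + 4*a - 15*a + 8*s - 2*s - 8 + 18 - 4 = -a^3 + a^2*(s + 6) + a*(-5*s - 11) + 6*s + 6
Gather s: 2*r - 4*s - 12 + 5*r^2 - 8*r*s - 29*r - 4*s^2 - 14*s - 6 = 5*r^2 - 27*r - 4*s^2 + s*(-8*r - 18) - 18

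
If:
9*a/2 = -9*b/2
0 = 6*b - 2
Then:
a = -1/3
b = 1/3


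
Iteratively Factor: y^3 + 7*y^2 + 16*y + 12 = (y + 3)*(y^2 + 4*y + 4) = (y + 2)*(y + 3)*(y + 2)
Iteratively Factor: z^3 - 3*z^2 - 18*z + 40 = (z - 2)*(z^2 - z - 20) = (z - 5)*(z - 2)*(z + 4)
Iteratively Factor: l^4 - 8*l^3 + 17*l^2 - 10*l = (l)*(l^3 - 8*l^2 + 17*l - 10) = l*(l - 5)*(l^2 - 3*l + 2) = l*(l - 5)*(l - 1)*(l - 2)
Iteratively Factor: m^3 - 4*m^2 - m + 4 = (m - 1)*(m^2 - 3*m - 4) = (m - 4)*(m - 1)*(m + 1)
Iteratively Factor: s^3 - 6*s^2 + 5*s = (s - 1)*(s^2 - 5*s) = (s - 5)*(s - 1)*(s)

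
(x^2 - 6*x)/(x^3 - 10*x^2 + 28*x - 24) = x/(x^2 - 4*x + 4)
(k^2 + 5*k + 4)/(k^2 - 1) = (k + 4)/(k - 1)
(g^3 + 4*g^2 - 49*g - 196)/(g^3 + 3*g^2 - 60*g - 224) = (g - 7)/(g - 8)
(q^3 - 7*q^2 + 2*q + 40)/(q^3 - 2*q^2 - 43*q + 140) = (q + 2)/(q + 7)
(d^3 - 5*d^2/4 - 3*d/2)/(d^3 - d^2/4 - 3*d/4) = (d - 2)/(d - 1)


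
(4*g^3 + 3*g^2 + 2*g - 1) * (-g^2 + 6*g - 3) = -4*g^5 + 21*g^4 + 4*g^3 + 4*g^2 - 12*g + 3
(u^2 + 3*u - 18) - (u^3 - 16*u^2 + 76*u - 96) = -u^3 + 17*u^2 - 73*u + 78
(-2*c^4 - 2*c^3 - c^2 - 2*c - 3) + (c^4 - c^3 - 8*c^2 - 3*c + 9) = -c^4 - 3*c^3 - 9*c^2 - 5*c + 6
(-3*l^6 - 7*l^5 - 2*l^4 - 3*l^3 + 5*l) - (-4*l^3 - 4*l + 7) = -3*l^6 - 7*l^5 - 2*l^4 + l^3 + 9*l - 7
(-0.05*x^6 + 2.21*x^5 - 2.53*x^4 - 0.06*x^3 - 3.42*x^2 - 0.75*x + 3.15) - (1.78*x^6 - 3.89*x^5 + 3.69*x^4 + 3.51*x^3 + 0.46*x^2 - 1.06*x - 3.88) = -1.83*x^6 + 6.1*x^5 - 6.22*x^4 - 3.57*x^3 - 3.88*x^2 + 0.31*x + 7.03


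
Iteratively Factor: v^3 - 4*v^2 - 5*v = (v - 5)*(v^2 + v) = v*(v - 5)*(v + 1)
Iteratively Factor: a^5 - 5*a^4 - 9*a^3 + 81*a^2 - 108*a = (a - 3)*(a^4 - 2*a^3 - 15*a^2 + 36*a) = (a - 3)*(a + 4)*(a^3 - 6*a^2 + 9*a) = (a - 3)^2*(a + 4)*(a^2 - 3*a) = a*(a - 3)^2*(a + 4)*(a - 3)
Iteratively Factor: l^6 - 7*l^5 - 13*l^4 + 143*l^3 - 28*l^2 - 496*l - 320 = (l - 4)*(l^5 - 3*l^4 - 25*l^3 + 43*l^2 + 144*l + 80) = (l - 4)*(l + 1)*(l^4 - 4*l^3 - 21*l^2 + 64*l + 80) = (l - 4)^2*(l + 1)*(l^3 - 21*l - 20) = (l - 5)*(l - 4)^2*(l + 1)*(l^2 + 5*l + 4) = (l - 5)*(l - 4)^2*(l + 1)*(l + 4)*(l + 1)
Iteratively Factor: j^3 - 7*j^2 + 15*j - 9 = (j - 3)*(j^2 - 4*j + 3) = (j - 3)*(j - 1)*(j - 3)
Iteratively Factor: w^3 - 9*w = (w + 3)*(w^2 - 3*w) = (w - 3)*(w + 3)*(w)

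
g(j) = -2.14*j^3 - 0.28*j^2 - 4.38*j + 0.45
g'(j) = -6.42*j^2 - 0.56*j - 4.38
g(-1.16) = 8.49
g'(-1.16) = -12.37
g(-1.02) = 6.90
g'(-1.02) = -10.49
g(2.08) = -29.13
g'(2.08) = -33.32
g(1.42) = -12.46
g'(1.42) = -18.12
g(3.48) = -108.37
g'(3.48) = -84.08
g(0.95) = -5.80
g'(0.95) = -10.71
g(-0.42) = 2.40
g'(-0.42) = -5.28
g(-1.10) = 7.78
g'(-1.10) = -11.53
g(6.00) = -498.15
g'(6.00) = -238.86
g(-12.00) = 3710.61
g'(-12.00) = -922.14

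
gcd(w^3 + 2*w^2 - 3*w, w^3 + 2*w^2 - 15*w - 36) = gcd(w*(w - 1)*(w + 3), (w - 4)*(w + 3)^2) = w + 3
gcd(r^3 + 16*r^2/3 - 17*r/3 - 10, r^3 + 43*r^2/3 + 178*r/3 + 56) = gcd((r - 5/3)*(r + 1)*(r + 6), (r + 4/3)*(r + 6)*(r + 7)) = r + 6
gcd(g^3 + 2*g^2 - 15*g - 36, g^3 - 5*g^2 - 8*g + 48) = g^2 - g - 12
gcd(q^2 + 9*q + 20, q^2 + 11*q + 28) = q + 4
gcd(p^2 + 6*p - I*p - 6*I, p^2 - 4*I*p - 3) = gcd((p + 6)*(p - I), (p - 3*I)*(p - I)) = p - I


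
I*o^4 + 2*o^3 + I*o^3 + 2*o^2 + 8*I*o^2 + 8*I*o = o*(o - 4*I)*(o + 2*I)*(I*o + I)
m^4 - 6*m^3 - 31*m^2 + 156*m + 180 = (m - 6)^2*(m + 1)*(m + 5)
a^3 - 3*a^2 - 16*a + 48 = (a - 4)*(a - 3)*(a + 4)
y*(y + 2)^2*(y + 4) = y^4 + 8*y^3 + 20*y^2 + 16*y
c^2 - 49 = (c - 7)*(c + 7)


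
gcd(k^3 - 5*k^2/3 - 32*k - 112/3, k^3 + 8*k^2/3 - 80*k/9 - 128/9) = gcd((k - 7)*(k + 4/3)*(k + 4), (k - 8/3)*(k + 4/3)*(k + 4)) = k^2 + 16*k/3 + 16/3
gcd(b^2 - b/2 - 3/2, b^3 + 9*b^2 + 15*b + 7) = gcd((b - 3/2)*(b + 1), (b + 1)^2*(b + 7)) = b + 1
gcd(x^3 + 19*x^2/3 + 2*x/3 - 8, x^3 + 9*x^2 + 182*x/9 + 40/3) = x^2 + 22*x/3 + 8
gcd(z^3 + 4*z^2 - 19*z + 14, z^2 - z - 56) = z + 7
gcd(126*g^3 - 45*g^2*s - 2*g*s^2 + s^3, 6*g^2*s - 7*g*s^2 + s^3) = -6*g + s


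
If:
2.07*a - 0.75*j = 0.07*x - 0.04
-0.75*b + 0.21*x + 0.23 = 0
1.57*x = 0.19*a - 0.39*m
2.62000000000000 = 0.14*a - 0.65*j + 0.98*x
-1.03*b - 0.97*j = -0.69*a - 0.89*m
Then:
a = -1.32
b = 0.43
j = -3.64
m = -2.44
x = 0.45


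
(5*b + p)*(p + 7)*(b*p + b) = 5*b^2*p^2 + 40*b^2*p + 35*b^2 + b*p^3 + 8*b*p^2 + 7*b*p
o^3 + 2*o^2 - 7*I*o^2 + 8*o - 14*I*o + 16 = (o + 2)*(o - 8*I)*(o + I)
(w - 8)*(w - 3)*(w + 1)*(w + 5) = w^4 - 5*w^3 - 37*w^2 + 89*w + 120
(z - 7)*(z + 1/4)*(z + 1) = z^3 - 23*z^2/4 - 17*z/2 - 7/4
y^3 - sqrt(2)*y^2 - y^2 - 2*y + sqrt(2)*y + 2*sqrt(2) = (y - 2)*(y + 1)*(y - sqrt(2))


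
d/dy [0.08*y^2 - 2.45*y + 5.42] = 0.16*y - 2.45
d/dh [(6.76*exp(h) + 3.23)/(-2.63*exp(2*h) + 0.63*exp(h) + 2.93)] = (17.7788*exp(2*h) + 16.9898*exp(h) + 17.7719)*exp(h)/(6.9169*exp(4*h) - 3.3138*exp(3*h) - 15.0149*exp(2*h) + 3.6918*exp(h) + 8.5849)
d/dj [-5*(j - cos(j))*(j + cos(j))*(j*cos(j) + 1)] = 5*j^3*sin(j) - 15*j^2*cos(j) - 15*j*sin(j)*cos(j)^2 - 10*j - 5*sin(2*j) + 5*cos(j)^3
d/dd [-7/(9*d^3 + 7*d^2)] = 7*(27*d + 14)/(d^3*(9*d + 7)^2)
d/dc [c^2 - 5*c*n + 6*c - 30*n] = 2*c - 5*n + 6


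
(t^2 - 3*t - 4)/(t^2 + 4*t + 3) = (t - 4)/(t + 3)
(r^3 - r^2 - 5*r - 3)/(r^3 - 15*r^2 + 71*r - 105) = (r^2 + 2*r + 1)/(r^2 - 12*r + 35)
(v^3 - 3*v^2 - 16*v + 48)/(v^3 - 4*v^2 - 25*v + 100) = (v^2 + v - 12)/(v^2 - 25)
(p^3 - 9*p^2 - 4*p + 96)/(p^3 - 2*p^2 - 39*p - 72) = (p - 4)/(p + 3)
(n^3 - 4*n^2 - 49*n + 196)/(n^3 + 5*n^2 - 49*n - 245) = (n - 4)/(n + 5)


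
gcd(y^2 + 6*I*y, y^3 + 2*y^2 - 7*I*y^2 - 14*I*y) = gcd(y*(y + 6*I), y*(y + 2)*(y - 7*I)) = y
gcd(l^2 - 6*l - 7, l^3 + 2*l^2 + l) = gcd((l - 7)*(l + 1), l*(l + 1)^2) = l + 1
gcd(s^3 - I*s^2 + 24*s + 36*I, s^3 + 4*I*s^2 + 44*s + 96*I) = s^2 - 4*I*s + 12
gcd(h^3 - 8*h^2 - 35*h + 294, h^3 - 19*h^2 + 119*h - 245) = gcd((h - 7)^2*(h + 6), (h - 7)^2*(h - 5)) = h^2 - 14*h + 49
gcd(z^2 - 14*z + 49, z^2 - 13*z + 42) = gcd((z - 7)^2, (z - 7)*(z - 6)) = z - 7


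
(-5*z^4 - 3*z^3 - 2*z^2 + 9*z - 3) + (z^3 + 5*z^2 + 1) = -5*z^4 - 2*z^3 + 3*z^2 + 9*z - 2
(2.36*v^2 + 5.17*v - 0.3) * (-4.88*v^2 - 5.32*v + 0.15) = -11.5168*v^4 - 37.7848*v^3 - 25.6864*v^2 + 2.3715*v - 0.045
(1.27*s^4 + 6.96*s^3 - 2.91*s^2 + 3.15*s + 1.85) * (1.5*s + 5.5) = 1.905*s^5 + 17.425*s^4 + 33.915*s^3 - 11.28*s^2 + 20.1*s + 10.175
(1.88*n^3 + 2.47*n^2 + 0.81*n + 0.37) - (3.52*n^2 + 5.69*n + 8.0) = 1.88*n^3 - 1.05*n^2 - 4.88*n - 7.63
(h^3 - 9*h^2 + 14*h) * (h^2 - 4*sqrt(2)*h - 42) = h^5 - 9*h^4 - 4*sqrt(2)*h^4 - 28*h^3 + 36*sqrt(2)*h^3 - 56*sqrt(2)*h^2 + 378*h^2 - 588*h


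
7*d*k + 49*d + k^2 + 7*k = (7*d + k)*(k + 7)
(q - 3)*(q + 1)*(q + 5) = q^3 + 3*q^2 - 13*q - 15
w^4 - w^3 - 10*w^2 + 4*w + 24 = (w - 3)*(w - 2)*(w + 2)^2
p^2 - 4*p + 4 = (p - 2)^2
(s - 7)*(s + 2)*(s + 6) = s^3 + s^2 - 44*s - 84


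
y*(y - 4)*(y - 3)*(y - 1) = y^4 - 8*y^3 + 19*y^2 - 12*y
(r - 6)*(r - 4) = r^2 - 10*r + 24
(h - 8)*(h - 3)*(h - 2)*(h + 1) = h^4 - 12*h^3 + 33*h^2 - 2*h - 48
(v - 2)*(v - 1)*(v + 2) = v^3 - v^2 - 4*v + 4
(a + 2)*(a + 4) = a^2 + 6*a + 8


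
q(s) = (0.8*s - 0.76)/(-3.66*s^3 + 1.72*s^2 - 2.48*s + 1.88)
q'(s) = (0.8*s - 0.76)*(10.98*s^2 - 3.44*s + 2.48)/(-3.66*s^3 + 1.72*s^2 - 2.48*s + 1.88)^2 + 0.8/(-3.66*s^3 + 1.72*s^2 - 2.48*s + 1.88) = (5.856*s^3 - 9.7208*s^2 + 2.6144*s - 0.3808)/(13.3956*s^6 - 12.5904*s^5 + 21.112*s^4 - 22.2928*s^3 + 12.6176*s^2 - 9.3248*s + 3.5344)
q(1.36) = -0.04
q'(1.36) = -0.00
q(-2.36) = -0.04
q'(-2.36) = -0.03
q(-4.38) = -0.01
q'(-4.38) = -0.01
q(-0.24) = -0.36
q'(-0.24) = -0.24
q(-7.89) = -0.00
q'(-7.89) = -0.00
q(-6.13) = -0.01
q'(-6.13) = -0.00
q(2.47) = -0.02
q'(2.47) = 0.01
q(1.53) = -0.04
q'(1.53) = 0.02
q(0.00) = -0.40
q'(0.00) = -0.11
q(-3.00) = -0.03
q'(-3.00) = -0.02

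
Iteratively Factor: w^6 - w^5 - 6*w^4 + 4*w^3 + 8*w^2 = (w + 2)*(w^5 - 3*w^4 + 4*w^2) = (w - 2)*(w + 2)*(w^4 - w^3 - 2*w^2) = w*(w - 2)*(w + 2)*(w^3 - w^2 - 2*w) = w*(w - 2)^2*(w + 2)*(w^2 + w) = w*(w - 2)^2*(w + 1)*(w + 2)*(w)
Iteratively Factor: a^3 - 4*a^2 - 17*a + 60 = (a - 3)*(a^2 - a - 20) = (a - 5)*(a - 3)*(a + 4)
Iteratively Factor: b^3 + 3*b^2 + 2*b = (b + 2)*(b^2 + b) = (b + 1)*(b + 2)*(b)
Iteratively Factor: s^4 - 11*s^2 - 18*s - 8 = (s + 1)*(s^3 - s^2 - 10*s - 8) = (s - 4)*(s + 1)*(s^2 + 3*s + 2) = (s - 4)*(s + 1)^2*(s + 2)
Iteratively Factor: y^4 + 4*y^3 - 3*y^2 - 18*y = (y + 3)*(y^3 + y^2 - 6*y) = y*(y + 3)*(y^2 + y - 6) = y*(y + 3)^2*(y - 2)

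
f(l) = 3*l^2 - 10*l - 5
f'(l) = 6*l - 10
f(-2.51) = 39.00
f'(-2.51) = -25.06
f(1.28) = -12.88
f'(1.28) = -2.32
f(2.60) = -10.72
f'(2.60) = 5.60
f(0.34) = -8.05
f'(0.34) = -7.96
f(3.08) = -7.34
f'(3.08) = 8.48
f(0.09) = -5.88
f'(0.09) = -9.46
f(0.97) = -11.88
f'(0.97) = -4.18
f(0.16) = -6.52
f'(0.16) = -9.04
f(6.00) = 43.00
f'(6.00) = 26.00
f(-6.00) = 163.00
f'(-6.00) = -46.00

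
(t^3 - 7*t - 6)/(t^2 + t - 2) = (t^2 - 2*t - 3)/(t - 1)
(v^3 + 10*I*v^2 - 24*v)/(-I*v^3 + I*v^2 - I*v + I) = v*(I*v^2 - 10*v - 24*I)/(v^3 - v^2 + v - 1)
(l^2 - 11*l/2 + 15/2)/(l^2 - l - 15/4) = 2*(l - 3)/(2*l + 3)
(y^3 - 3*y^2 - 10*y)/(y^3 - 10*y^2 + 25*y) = (y + 2)/(y - 5)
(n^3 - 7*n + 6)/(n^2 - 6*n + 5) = (n^2 + n - 6)/(n - 5)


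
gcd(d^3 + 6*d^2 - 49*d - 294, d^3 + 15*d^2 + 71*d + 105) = d + 7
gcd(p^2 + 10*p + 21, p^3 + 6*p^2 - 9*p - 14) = p + 7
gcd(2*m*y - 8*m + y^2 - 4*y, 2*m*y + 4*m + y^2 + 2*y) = 2*m + y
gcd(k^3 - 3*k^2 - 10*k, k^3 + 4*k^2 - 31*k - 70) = k^2 - 3*k - 10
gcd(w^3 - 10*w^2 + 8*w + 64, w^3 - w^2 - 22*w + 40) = w - 4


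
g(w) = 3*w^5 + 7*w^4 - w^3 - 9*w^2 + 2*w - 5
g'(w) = 15*w^4 + 28*w^3 - 3*w^2 - 18*w + 2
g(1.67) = 62.00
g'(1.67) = 210.65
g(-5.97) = -13983.62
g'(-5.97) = 13098.91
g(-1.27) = -11.71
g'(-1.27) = 1.69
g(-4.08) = -1547.08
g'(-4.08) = 2280.36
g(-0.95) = -10.78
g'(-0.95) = 4.60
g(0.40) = -5.49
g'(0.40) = -3.50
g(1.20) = 4.69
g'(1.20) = 55.57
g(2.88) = 978.21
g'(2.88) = 1626.09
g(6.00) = 31867.00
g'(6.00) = 25274.00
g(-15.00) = -1922435.00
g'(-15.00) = 664472.00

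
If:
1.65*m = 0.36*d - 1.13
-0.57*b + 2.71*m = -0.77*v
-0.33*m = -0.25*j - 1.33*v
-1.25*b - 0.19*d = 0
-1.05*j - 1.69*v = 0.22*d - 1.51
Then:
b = -0.46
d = 3.00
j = 1.18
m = -0.03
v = -0.23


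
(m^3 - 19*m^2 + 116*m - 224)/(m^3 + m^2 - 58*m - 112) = (m^2 - 11*m + 28)/(m^2 + 9*m + 14)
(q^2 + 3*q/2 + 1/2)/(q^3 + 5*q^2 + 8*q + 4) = (q + 1/2)/(q^2 + 4*q + 4)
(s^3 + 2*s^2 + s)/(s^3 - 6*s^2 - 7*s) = (s + 1)/(s - 7)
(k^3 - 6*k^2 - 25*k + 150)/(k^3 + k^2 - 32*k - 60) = (k - 5)/(k + 2)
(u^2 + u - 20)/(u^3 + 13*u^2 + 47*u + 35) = (u - 4)/(u^2 + 8*u + 7)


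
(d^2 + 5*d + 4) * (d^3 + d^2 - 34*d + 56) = d^5 + 6*d^4 - 25*d^3 - 110*d^2 + 144*d + 224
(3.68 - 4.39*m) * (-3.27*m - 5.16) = 14.3553*m^2 + 10.6188*m - 18.9888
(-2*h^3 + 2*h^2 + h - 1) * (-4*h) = 8*h^4 - 8*h^3 - 4*h^2 + 4*h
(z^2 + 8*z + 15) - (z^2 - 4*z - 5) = 12*z + 20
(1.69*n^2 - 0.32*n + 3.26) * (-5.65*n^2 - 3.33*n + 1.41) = -9.5485*n^4 - 3.8197*n^3 - 14.9705*n^2 - 11.307*n + 4.5966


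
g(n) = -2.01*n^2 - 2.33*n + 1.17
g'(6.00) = -26.45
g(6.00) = -85.17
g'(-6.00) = 21.79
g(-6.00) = -57.21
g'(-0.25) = -1.32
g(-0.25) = 1.63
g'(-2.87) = 9.21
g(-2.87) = -8.70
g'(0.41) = -3.98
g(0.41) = -0.12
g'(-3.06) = 9.97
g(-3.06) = -10.52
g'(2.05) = -10.57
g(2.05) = -12.05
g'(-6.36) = 23.24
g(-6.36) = -65.31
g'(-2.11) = 6.15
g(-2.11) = -2.86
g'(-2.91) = 9.37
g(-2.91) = -9.07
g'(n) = -4.02*n - 2.33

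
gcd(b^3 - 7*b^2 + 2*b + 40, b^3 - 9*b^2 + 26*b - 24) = b - 4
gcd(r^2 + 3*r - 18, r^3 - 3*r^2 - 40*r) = 1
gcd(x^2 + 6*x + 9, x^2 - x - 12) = x + 3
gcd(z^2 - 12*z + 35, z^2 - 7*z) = z - 7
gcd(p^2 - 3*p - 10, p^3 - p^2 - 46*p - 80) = p + 2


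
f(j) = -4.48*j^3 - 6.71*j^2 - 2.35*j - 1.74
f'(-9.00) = -970.21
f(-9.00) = 2741.82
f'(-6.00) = -405.67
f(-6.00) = 738.48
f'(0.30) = -7.59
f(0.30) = -3.17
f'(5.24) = -441.70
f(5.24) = -842.87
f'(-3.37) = -109.76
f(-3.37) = 101.44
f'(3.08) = -171.18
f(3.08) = -203.53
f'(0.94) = -26.84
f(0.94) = -13.60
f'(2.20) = -96.92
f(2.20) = -87.09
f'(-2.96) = -80.38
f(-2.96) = 62.61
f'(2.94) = -157.97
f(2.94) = -180.49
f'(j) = -13.44*j^2 - 13.42*j - 2.35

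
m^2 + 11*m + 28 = (m + 4)*(m + 7)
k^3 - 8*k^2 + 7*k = k*(k - 7)*(k - 1)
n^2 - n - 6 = (n - 3)*(n + 2)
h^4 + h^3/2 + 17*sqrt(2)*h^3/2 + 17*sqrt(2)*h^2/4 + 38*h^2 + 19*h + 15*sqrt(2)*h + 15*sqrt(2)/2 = (h + 1/2)*(h + sqrt(2)/2)*(h + 3*sqrt(2))*(h + 5*sqrt(2))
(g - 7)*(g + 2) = g^2 - 5*g - 14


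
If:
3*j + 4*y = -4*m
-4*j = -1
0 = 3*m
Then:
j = 1/4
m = 0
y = -3/16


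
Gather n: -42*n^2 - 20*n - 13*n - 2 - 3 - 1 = -42*n^2 - 33*n - 6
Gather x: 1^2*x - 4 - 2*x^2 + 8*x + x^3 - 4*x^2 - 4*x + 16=x^3 - 6*x^2 + 5*x + 12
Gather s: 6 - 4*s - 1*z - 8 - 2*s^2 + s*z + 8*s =-2*s^2 + s*(z + 4) - z - 2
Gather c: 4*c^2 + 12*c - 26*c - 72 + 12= 4*c^2 - 14*c - 60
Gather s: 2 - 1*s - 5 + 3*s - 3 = 2*s - 6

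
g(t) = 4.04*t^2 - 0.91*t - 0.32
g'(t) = 8.08*t - 0.91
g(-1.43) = 9.24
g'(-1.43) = -12.46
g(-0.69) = 2.23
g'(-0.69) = -6.49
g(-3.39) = 49.19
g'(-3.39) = -28.30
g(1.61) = 8.69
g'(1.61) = 12.10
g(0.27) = -0.27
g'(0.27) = 1.27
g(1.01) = 2.88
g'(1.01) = 7.25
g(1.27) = 5.04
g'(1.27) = 9.35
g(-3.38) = 48.91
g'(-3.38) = -28.22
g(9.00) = 318.73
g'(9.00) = 71.81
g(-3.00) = 38.77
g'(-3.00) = -25.15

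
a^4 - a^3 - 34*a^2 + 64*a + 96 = (a - 4)^2*(a + 1)*(a + 6)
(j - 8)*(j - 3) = j^2 - 11*j + 24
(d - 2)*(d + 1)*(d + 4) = d^3 + 3*d^2 - 6*d - 8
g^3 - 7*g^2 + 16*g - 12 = (g - 3)*(g - 2)^2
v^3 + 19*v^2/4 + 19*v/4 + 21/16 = (v + 1/2)*(v + 3/4)*(v + 7/2)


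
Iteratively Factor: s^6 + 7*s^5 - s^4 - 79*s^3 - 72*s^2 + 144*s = (s - 1)*(s^5 + 8*s^4 + 7*s^3 - 72*s^2 - 144*s) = (s - 3)*(s - 1)*(s^4 + 11*s^3 + 40*s^2 + 48*s) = (s - 3)*(s - 1)*(s + 4)*(s^3 + 7*s^2 + 12*s) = s*(s - 3)*(s - 1)*(s + 4)*(s^2 + 7*s + 12) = s*(s - 3)*(s - 1)*(s + 3)*(s + 4)*(s + 4)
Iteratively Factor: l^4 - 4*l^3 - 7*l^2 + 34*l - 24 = (l - 1)*(l^3 - 3*l^2 - 10*l + 24) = (l - 1)*(l + 3)*(l^2 - 6*l + 8) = (l - 4)*(l - 1)*(l + 3)*(l - 2)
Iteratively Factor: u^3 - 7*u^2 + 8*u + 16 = (u + 1)*(u^2 - 8*u + 16) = (u - 4)*(u + 1)*(u - 4)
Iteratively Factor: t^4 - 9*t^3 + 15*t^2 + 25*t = (t - 5)*(t^3 - 4*t^2 - 5*t) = (t - 5)*(t + 1)*(t^2 - 5*t) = (t - 5)^2*(t + 1)*(t)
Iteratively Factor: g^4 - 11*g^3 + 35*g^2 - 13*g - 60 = (g - 5)*(g^3 - 6*g^2 + 5*g + 12) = (g - 5)*(g - 4)*(g^2 - 2*g - 3) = (g - 5)*(g - 4)*(g + 1)*(g - 3)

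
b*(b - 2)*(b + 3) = b^3 + b^2 - 6*b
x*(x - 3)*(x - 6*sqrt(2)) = x^3 - 6*sqrt(2)*x^2 - 3*x^2 + 18*sqrt(2)*x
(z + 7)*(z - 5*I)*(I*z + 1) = I*z^3 + 6*z^2 + 7*I*z^2 + 42*z - 5*I*z - 35*I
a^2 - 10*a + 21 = (a - 7)*(a - 3)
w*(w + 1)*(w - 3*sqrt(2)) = w^3 - 3*sqrt(2)*w^2 + w^2 - 3*sqrt(2)*w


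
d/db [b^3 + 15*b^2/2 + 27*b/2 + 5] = 3*b^2 + 15*b + 27/2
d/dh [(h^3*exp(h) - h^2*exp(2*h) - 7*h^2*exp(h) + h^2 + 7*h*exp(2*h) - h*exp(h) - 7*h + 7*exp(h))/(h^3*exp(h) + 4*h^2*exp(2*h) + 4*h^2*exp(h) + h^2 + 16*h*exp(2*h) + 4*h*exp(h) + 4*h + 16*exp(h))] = (-5*h^3*exp(h) + 20*h^2*exp(h) + 11*h^2 + 158*h*exp(h) - 44*exp(2*h) - 140*exp(h))/(h^4 + 8*h^3*exp(h) + 8*h^3 + 16*h^2*exp(2*h) + 64*h^2*exp(h) + 16*h^2 + 128*h*exp(2*h) + 128*h*exp(h) + 256*exp(2*h))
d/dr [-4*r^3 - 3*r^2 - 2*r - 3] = -12*r^2 - 6*r - 2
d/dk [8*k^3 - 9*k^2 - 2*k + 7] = 24*k^2 - 18*k - 2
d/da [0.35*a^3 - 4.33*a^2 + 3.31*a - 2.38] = 1.05*a^2 - 8.66*a + 3.31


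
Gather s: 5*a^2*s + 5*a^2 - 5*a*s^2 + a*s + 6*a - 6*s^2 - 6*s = 5*a^2 + 6*a + s^2*(-5*a - 6) + s*(5*a^2 + a - 6)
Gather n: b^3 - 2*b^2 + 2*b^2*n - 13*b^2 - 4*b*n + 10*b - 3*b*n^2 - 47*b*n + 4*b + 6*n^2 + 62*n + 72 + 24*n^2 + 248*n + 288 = b^3 - 15*b^2 + 14*b + n^2*(30 - 3*b) + n*(2*b^2 - 51*b + 310) + 360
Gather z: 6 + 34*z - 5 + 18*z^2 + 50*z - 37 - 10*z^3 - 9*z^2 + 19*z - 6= -10*z^3 + 9*z^2 + 103*z - 42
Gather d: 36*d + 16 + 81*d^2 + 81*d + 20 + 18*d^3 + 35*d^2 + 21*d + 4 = 18*d^3 + 116*d^2 + 138*d + 40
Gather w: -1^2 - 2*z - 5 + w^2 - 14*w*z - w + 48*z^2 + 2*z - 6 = w^2 + w*(-14*z - 1) + 48*z^2 - 12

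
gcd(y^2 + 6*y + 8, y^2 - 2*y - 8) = y + 2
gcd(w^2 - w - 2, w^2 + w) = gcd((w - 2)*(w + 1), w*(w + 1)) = w + 1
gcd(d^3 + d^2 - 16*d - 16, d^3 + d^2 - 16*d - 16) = d^3 + d^2 - 16*d - 16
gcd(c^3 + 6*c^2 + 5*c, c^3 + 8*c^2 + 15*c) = c^2 + 5*c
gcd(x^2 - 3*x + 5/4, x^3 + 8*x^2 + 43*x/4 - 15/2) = x - 1/2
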